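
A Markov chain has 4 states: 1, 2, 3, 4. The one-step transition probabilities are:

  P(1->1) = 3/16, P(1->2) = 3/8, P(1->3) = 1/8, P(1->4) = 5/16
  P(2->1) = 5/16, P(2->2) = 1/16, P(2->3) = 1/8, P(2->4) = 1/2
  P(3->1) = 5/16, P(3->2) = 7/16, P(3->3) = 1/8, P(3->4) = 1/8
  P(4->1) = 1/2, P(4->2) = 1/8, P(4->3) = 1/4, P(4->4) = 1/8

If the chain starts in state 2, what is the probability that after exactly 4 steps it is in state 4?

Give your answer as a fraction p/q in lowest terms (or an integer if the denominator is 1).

Answer: 18347/65536

Derivation:
Computing P^4 by repeated multiplication:
P^1 =
  1: [3/16, 3/8, 1/8, 5/16]
  2: [5/16, 1/16, 1/8, 1/2]
  3: [5/16, 7/16, 1/8, 1/8]
  4: [1/2, 1/8, 1/4, 1/8]
P^2 =
  1: [89/256, 3/16, 21/128, 77/256]
  2: [47/128, 61/256, 3/16, 53/256]
  3: [19/64, 55/256, 9/64, 89/256]
  4: [35/128, 41/128, 9/64, 17/64]
P^3 =
  1: [1333/4096, 515/2048, 333/2048, 1067/4096]
  2: [1251/4096, 1067/4096, 309/2048, 145/512]
  3: [1395/4096, 941/4096, 345/2048, 535/2048]
  4: [21/64, 445/2048, 81/512, 607/2048]
P^4 =
  1: [21015/65536, 989/4096, 5163/32768, 18371/65536]
  2: [10729/32768, 15219/65536, 657/4096, 18347/65536]
  3: [5225/16384, 16281/65536, 2583/16384, 18023/65536]
  4: [10717/32768, 7959/32768, 2655/16384, 4391/16384]

(P^4)[2 -> 4] = 18347/65536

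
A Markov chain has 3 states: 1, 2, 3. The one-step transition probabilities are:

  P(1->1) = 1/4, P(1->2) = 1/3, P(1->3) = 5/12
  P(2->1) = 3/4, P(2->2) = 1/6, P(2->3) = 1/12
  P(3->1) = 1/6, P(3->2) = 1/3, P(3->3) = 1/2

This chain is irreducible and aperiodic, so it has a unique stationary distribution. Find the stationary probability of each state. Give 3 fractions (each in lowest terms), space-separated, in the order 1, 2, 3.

The stationary distribution satisfies pi = pi * P, i.e.:
  pi_1 = 1/4*pi_1 + 3/4*pi_2 + 1/6*pi_3
  pi_2 = 1/3*pi_1 + 1/6*pi_2 + 1/3*pi_3
  pi_3 = 5/12*pi_1 + 1/12*pi_2 + 1/2*pi_3
with normalization: pi_1 + pi_2 + pi_3 = 1.

Using the first 2 balance equations plus normalization, the linear system A*pi = b is:
  [-3/4, 3/4, 1/6] . pi = 0
  [1/3, -5/6, 1/3] . pi = 0
  [1, 1, 1] . pi = 1

Solving yields:
  pi_1 = 4/11
  pi_2 = 2/7
  pi_3 = 27/77

Verification (pi * P):
  4/11*1/4 + 2/7*3/4 + 27/77*1/6 = 4/11 = pi_1  (ok)
  4/11*1/3 + 2/7*1/6 + 27/77*1/3 = 2/7 = pi_2  (ok)
  4/11*5/12 + 2/7*1/12 + 27/77*1/2 = 27/77 = pi_3  (ok)

Answer: 4/11 2/7 27/77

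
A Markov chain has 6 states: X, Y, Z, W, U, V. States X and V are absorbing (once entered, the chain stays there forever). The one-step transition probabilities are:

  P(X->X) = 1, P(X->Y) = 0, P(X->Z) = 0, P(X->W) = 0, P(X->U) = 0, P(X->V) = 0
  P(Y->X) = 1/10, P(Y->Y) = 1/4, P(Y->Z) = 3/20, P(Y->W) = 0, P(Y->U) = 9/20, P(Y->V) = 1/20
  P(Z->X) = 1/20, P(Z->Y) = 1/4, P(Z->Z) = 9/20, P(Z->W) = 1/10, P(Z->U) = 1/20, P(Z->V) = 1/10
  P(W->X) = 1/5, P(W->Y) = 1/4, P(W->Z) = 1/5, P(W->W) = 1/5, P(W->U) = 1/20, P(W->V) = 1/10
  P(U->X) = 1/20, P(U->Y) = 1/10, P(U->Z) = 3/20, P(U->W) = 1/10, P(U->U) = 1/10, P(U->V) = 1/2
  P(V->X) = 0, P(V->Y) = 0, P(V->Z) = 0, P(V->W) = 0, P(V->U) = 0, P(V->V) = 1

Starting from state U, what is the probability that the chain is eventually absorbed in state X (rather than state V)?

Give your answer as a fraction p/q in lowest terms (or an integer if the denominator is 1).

Answer: 88/449

Derivation:
Let a_i = P(absorbed in X | start in state i).
Boundary conditions: a_X = 1, a_V = 0.
For each transient state i, a_i = sum_j P(i->j) * a_j:
  a_Y = 1/10*a_X + 1/4*a_Y + 3/20*a_Z + 0*a_W + 9/20*a_U + 1/20*a_V
  a_Z = 1/20*a_X + 1/4*a_Y + 9/20*a_Z + 1/10*a_W + 1/20*a_U + 1/10*a_V
  a_W = 1/5*a_X + 1/4*a_Y + 1/5*a_Z + 1/5*a_W + 1/20*a_U + 1/10*a_V
  a_U = 1/20*a_X + 1/10*a_Y + 3/20*a_Z + 1/10*a_W + 1/10*a_U + 1/2*a_V

Substituting a_X = 1 and a_V = 0, rearrange to (I - Q) a = r where r[i] = P(i -> X):
  [3/4, -3/20, 0, -9/20] . (a_Y, a_Z, a_W, a_U) = 1/10
  [-1/4, 11/20, -1/10, -1/20] . (a_Y, a_Z, a_W, a_U) = 1/20
  [-1/4, -1/5, 4/5, -1/20] . (a_Y, a_Z, a_W, a_U) = 1/5
  [-1/10, -3/20, -1/10, 9/10] . (a_Y, a_Z, a_W, a_U) = 1/20

Solving yields:
  a_Y = 428/1347
  a_Z = 150/449
  a_W = 1199/2694
  a_U = 88/449

Starting state is U, so the absorption probability is a_U = 88/449.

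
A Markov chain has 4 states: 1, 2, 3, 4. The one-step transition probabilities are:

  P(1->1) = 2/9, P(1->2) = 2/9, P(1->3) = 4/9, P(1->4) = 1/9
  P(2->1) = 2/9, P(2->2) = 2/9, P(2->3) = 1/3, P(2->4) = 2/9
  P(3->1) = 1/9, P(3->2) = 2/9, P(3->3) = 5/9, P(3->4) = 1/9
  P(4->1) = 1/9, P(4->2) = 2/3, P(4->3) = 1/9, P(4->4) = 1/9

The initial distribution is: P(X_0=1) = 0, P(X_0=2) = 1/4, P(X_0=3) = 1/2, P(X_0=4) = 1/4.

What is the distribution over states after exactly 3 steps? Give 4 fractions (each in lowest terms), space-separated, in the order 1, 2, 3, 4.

Propagating the distribution step by step (d_{t+1} = d_t * P):
d_0 = (1=0, 2=1/4, 3=1/2, 4=1/4)
  d_1[1] = 0*2/9 + 1/4*2/9 + 1/2*1/9 + 1/4*1/9 = 5/36
  d_1[2] = 0*2/9 + 1/4*2/9 + 1/2*2/9 + 1/4*2/3 = 1/3
  d_1[3] = 0*4/9 + 1/4*1/3 + 1/2*5/9 + 1/4*1/9 = 7/18
  d_1[4] = 0*1/9 + 1/4*2/9 + 1/2*1/9 + 1/4*1/9 = 5/36
d_1 = (1=5/36, 2=1/3, 3=7/18, 4=5/36)
  d_2[1] = 5/36*2/9 + 1/3*2/9 + 7/18*1/9 + 5/36*1/9 = 53/324
  d_2[2] = 5/36*2/9 + 1/3*2/9 + 7/18*2/9 + 5/36*2/3 = 23/81
  d_2[3] = 5/36*4/9 + 1/3*1/3 + 7/18*5/9 + 5/36*1/9 = 131/324
  d_2[4] = 5/36*1/9 + 1/3*2/9 + 7/18*1/9 + 5/36*1/9 = 4/27
d_2 = (1=53/324, 2=23/81, 3=131/324, 4=4/27)
  d_3[1] = 53/324*2/9 + 23/81*2/9 + 131/324*1/9 + 4/27*1/9 = 469/2916
  d_3[2] = 53/324*2/9 + 23/81*2/9 + 131/324*2/9 + 4/27*2/3 = 70/243
  d_3[3] = 53/324*4/9 + 23/81*1/3 + 131/324*5/9 + 4/27*1/9 = 397/972
  d_3[4] = 53/324*1/9 + 23/81*2/9 + 131/324*1/9 + 4/27*1/9 = 104/729
d_3 = (1=469/2916, 2=70/243, 3=397/972, 4=104/729)

Answer: 469/2916 70/243 397/972 104/729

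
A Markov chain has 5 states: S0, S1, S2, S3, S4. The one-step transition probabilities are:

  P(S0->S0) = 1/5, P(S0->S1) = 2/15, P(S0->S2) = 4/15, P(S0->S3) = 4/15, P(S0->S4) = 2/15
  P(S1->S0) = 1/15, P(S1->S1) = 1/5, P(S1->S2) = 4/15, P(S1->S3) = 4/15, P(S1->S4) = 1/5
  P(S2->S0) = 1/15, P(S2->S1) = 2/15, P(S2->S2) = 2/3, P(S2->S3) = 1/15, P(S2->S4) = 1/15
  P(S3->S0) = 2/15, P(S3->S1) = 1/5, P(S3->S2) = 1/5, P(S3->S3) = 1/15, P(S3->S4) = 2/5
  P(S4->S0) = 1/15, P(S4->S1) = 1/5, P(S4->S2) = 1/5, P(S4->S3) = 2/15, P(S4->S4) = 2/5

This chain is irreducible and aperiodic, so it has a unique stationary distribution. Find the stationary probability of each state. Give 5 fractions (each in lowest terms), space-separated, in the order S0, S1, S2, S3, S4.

The stationary distribution satisfies pi = pi * P, i.e.:
  pi_S0 = 1/5*pi_S0 + 1/15*pi_S1 + 1/15*pi_S2 + 2/15*pi_S3 + 1/15*pi_S4
  pi_S1 = 2/15*pi_S0 + 1/5*pi_S1 + 2/15*pi_S2 + 1/5*pi_S3 + 1/5*pi_S4
  pi_S2 = 4/15*pi_S0 + 4/15*pi_S1 + 2/3*pi_S2 + 1/5*pi_S3 + 1/5*pi_S4
  pi_S3 = 4/15*pi_S0 + 4/15*pi_S1 + 1/15*pi_S2 + 1/15*pi_S3 + 2/15*pi_S4
  pi_S4 = 2/15*pi_S0 + 1/5*pi_S1 + 1/15*pi_S2 + 2/5*pi_S3 + 2/5*pi_S4
with normalization: pi_S0 + pi_S1 + pi_S2 + pi_S3 + pi_S4 = 1.

Using the first 4 balance equations plus normalization, the linear system A*pi = b is:
  [-4/5, 1/15, 1/15, 2/15, 1/15] . pi = 0
  [2/15, -4/5, 2/15, 1/5, 1/5] . pi = 0
  [4/15, 4/15, -1/3, 1/5, 1/5] . pi = 0
  [4/15, 4/15, 1/15, -14/15, 2/15] . pi = 0
  [1, 1, 1, 1, 1] . pi = 1

Solving yields:
  pi_S0 = 1086/12479
  pi_S1 = 2085/12479
  pi_S2 = 5076/12479
  pi_S3 = 1639/12479
  pi_S4 = 2593/12479

Verification (pi * P):
  1086/12479*1/5 + 2085/12479*1/15 + 5076/12479*1/15 + 1639/12479*2/15 + 2593/12479*1/15 = 1086/12479 = pi_S0  (ok)
  1086/12479*2/15 + 2085/12479*1/5 + 5076/12479*2/15 + 1639/12479*1/5 + 2593/12479*1/5 = 2085/12479 = pi_S1  (ok)
  1086/12479*4/15 + 2085/12479*4/15 + 5076/12479*2/3 + 1639/12479*1/5 + 2593/12479*1/5 = 5076/12479 = pi_S2  (ok)
  1086/12479*4/15 + 2085/12479*4/15 + 5076/12479*1/15 + 1639/12479*1/15 + 2593/12479*2/15 = 1639/12479 = pi_S3  (ok)
  1086/12479*2/15 + 2085/12479*1/5 + 5076/12479*1/15 + 1639/12479*2/5 + 2593/12479*2/5 = 2593/12479 = pi_S4  (ok)

Answer: 1086/12479 2085/12479 5076/12479 1639/12479 2593/12479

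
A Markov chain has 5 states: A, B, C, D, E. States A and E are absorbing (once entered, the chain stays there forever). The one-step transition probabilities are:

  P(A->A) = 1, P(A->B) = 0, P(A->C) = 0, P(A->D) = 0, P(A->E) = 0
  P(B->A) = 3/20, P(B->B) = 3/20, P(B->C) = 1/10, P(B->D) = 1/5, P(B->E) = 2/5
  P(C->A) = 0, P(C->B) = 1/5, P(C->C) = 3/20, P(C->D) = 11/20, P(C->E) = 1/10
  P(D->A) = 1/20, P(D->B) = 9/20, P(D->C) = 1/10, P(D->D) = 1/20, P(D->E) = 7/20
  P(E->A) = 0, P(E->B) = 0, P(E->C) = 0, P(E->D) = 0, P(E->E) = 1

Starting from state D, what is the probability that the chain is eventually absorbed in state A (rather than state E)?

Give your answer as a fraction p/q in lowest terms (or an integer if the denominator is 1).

Let a_i = P(absorbed in A | start in state i).
Boundary conditions: a_A = 1, a_E = 0.
For each transient state i, a_i = sum_j P(i->j) * a_j:
  a_B = 3/20*a_A + 3/20*a_B + 1/10*a_C + 1/5*a_D + 2/5*a_E
  a_C = 0*a_A + 1/5*a_B + 3/20*a_C + 11/20*a_D + 1/10*a_E
  a_D = 1/20*a_A + 9/20*a_B + 1/10*a_C + 1/20*a_D + 7/20*a_E

Substituting a_A = 1 and a_E = 0, rearrange to (I - Q) a = r where r[i] = P(i -> A):
  [17/20, -1/10, -1/5] . (a_B, a_C, a_D) = 3/20
  [-1/5, 17/20, -11/20] . (a_B, a_C, a_D) = 0
  [-9/20, -1/10, 19/20] . (a_B, a_C, a_D) = 1/20

Solving yields:
  a_B = 993/4123
  a_C = 104/589
  a_D = 764/4123

Starting state is D, so the absorption probability is a_D = 764/4123.

Answer: 764/4123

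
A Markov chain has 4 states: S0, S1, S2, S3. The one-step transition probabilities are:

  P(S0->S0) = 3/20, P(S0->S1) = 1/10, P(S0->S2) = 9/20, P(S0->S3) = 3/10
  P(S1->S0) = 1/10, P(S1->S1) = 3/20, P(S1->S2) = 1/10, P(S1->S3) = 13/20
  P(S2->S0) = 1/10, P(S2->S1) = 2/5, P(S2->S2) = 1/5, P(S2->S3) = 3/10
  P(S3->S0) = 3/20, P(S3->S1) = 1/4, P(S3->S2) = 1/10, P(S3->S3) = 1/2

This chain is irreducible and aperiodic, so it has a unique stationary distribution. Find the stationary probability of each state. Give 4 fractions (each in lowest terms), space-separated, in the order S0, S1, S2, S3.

The stationary distribution satisfies pi = pi * P, i.e.:
  pi_S0 = 3/20*pi_S0 + 1/10*pi_S1 + 1/10*pi_S2 + 3/20*pi_S3
  pi_S1 = 1/10*pi_S0 + 3/20*pi_S1 + 2/5*pi_S2 + 1/4*pi_S3
  pi_S2 = 9/20*pi_S0 + 1/10*pi_S1 + 1/5*pi_S2 + 1/10*pi_S3
  pi_S3 = 3/10*pi_S0 + 13/20*pi_S1 + 3/10*pi_S2 + 1/2*pi_S3
with normalization: pi_S0 + pi_S1 + pi_S2 + pi_S3 = 1.

Using the first 3 balance equations plus normalization, the linear system A*pi = b is:
  [-17/20, 1/10, 1/10, 3/20] . pi = 0
  [1/10, -17/20, 2/5, 1/4] . pi = 0
  [9/20, 1/10, -4/5, 1/10] . pi = 0
  [1, 1, 1, 1] . pi = 1

Solving yields:
  pi_S0 = 1048/8041
  pi_S1 = 1862/8041
  pi_S2 = 1301/8041
  pi_S3 = 3830/8041

Verification (pi * P):
  1048/8041*3/20 + 1862/8041*1/10 + 1301/8041*1/10 + 3830/8041*3/20 = 1048/8041 = pi_S0  (ok)
  1048/8041*1/10 + 1862/8041*3/20 + 1301/8041*2/5 + 3830/8041*1/4 = 1862/8041 = pi_S1  (ok)
  1048/8041*9/20 + 1862/8041*1/10 + 1301/8041*1/5 + 3830/8041*1/10 = 1301/8041 = pi_S2  (ok)
  1048/8041*3/10 + 1862/8041*13/20 + 1301/8041*3/10 + 3830/8041*1/2 = 3830/8041 = pi_S3  (ok)

Answer: 1048/8041 1862/8041 1301/8041 3830/8041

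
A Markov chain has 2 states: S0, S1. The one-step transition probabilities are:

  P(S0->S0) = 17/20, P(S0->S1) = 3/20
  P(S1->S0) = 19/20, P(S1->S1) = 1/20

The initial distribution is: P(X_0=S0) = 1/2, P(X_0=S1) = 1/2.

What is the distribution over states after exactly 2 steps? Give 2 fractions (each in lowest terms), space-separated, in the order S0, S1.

Propagating the distribution step by step (d_{t+1} = d_t * P):
d_0 = (S0=1/2, S1=1/2)
  d_1[S0] = 1/2*17/20 + 1/2*19/20 = 9/10
  d_1[S1] = 1/2*3/20 + 1/2*1/20 = 1/10
d_1 = (S0=9/10, S1=1/10)
  d_2[S0] = 9/10*17/20 + 1/10*19/20 = 43/50
  d_2[S1] = 9/10*3/20 + 1/10*1/20 = 7/50
d_2 = (S0=43/50, S1=7/50)

Answer: 43/50 7/50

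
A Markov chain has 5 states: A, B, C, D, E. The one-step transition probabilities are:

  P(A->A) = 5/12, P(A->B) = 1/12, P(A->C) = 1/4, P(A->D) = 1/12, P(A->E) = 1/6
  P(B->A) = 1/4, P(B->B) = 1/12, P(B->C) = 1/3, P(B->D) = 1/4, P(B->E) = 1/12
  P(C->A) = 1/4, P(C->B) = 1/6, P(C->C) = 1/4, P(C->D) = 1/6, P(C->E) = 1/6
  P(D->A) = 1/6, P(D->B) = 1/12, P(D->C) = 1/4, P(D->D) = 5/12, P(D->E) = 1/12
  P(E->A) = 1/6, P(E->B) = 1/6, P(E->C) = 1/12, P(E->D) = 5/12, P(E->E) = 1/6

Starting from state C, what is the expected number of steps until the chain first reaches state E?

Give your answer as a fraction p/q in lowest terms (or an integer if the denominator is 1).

Answer: 636/89

Derivation:
Let h_i = expected steps to first reach E from state i.
Boundary: h_E = 0.
First-step equations for the other states:
  h_A = 1 + 5/12*h_A + 1/12*h_B + 1/4*h_C + 1/12*h_D + 1/6*h_E
  h_B = 1 + 1/4*h_A + 1/12*h_B + 1/3*h_C + 1/4*h_D + 1/12*h_E
  h_C = 1 + 1/4*h_A + 1/6*h_B + 1/4*h_C + 1/6*h_D + 1/6*h_E
  h_D = 1 + 1/6*h_A + 1/12*h_B + 1/4*h_C + 5/12*h_D + 1/12*h_E

Substituting h_E = 0 and rearranging gives the linear system (I - Q) h = 1:
  [7/12, -1/12, -1/4, -1/12] . (h_A, h_B, h_C, h_D) = 1
  [-1/4, 11/12, -1/3, -1/4] . (h_A, h_B, h_C, h_D) = 1
  [-1/4, -1/6, 3/4, -1/6] . (h_A, h_B, h_C, h_D) = 1
  [-1/6, -1/12, -1/4, 7/12] . (h_A, h_B, h_C, h_D) = 1

Solving yields:
  h_A = 624/89
  h_B = 690/89
  h_C = 636/89
  h_D = 702/89

Starting state is C, so the expected hitting time is h_C = 636/89.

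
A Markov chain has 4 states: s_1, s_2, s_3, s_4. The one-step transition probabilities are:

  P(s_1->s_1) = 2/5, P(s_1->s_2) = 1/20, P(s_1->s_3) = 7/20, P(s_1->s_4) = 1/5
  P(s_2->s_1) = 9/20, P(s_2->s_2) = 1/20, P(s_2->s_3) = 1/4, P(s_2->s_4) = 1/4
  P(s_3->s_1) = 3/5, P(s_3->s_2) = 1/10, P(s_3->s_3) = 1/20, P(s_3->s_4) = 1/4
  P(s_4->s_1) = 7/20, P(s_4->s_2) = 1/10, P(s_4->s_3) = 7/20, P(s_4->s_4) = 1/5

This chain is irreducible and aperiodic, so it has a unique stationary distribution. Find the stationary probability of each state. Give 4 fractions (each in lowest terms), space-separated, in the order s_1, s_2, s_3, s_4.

The stationary distribution satisfies pi = pi * P, i.e.:
  pi_s_1 = 2/5*pi_s_1 + 9/20*pi_s_2 + 3/5*pi_s_3 + 7/20*pi_s_4
  pi_s_2 = 1/20*pi_s_1 + 1/20*pi_s_2 + 1/10*pi_s_3 + 1/10*pi_s_4
  pi_s_3 = 7/20*pi_s_1 + 1/4*pi_s_2 + 1/20*pi_s_3 + 7/20*pi_s_4
  pi_s_4 = 1/5*pi_s_1 + 1/4*pi_s_2 + 1/4*pi_s_3 + 1/5*pi_s_4
with normalization: pi_s_1 + pi_s_2 + pi_s_3 + pi_s_4 = 1.

Using the first 3 balance equations plus normalization, the linear system A*pi = b is:
  [-3/5, 9/20, 3/5, 7/20] . pi = 0
  [1/20, -19/20, 1/10, 1/10] . pi = 0
  [7/20, 1/4, -19/20, 7/20] . pi = 0
  [1, 1, 1, 1] . pi = 1

Solving yields:
  pi_s_1 = 221/496
  pi_s_2 = 257/3472
  pi_s_3 = 915/3472
  pi_s_4 = 753/3472

Verification (pi * P):
  221/496*2/5 + 257/3472*9/20 + 915/3472*3/5 + 753/3472*7/20 = 221/496 = pi_s_1  (ok)
  221/496*1/20 + 257/3472*1/20 + 915/3472*1/10 + 753/3472*1/10 = 257/3472 = pi_s_2  (ok)
  221/496*7/20 + 257/3472*1/4 + 915/3472*1/20 + 753/3472*7/20 = 915/3472 = pi_s_3  (ok)
  221/496*1/5 + 257/3472*1/4 + 915/3472*1/4 + 753/3472*1/5 = 753/3472 = pi_s_4  (ok)

Answer: 221/496 257/3472 915/3472 753/3472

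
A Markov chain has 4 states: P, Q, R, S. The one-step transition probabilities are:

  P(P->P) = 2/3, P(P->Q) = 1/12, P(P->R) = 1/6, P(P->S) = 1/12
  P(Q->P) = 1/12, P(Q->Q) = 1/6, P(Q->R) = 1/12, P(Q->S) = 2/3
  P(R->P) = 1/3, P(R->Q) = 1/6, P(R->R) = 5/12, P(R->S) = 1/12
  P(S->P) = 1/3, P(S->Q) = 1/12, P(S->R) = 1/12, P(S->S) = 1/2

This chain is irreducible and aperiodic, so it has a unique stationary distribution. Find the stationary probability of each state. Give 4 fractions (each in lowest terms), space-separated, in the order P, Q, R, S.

The stationary distribution satisfies pi = pi * P, i.e.:
  pi_P = 2/3*pi_P + 1/12*pi_Q + 1/3*pi_R + 1/3*pi_S
  pi_Q = 1/12*pi_P + 1/6*pi_Q + 1/6*pi_R + 1/12*pi_S
  pi_R = 1/6*pi_P + 1/12*pi_Q + 5/12*pi_R + 1/12*pi_S
  pi_S = 1/12*pi_P + 2/3*pi_Q + 1/12*pi_R + 1/2*pi_S
with normalization: pi_P + pi_Q + pi_R + pi_S = 1.

Using the first 3 balance equations plus normalization, the linear system A*pi = b is:
  [-1/3, 1/12, 1/3, 1/3] . pi = 0
  [1/12, -5/6, 1/6, 1/12] . pi = 0
  [1/6, 1/12, -7/12, 1/12] . pi = 0
  [1, 1, 1, 1] . pi = 1

Solving yields:
  pi_P = 325/707
  pi_Q = 76/707
  pi_R = 129/707
  pi_S = 177/707

Verification (pi * P):
  325/707*2/3 + 76/707*1/12 + 129/707*1/3 + 177/707*1/3 = 325/707 = pi_P  (ok)
  325/707*1/12 + 76/707*1/6 + 129/707*1/6 + 177/707*1/12 = 76/707 = pi_Q  (ok)
  325/707*1/6 + 76/707*1/12 + 129/707*5/12 + 177/707*1/12 = 129/707 = pi_R  (ok)
  325/707*1/12 + 76/707*2/3 + 129/707*1/12 + 177/707*1/2 = 177/707 = pi_S  (ok)

Answer: 325/707 76/707 129/707 177/707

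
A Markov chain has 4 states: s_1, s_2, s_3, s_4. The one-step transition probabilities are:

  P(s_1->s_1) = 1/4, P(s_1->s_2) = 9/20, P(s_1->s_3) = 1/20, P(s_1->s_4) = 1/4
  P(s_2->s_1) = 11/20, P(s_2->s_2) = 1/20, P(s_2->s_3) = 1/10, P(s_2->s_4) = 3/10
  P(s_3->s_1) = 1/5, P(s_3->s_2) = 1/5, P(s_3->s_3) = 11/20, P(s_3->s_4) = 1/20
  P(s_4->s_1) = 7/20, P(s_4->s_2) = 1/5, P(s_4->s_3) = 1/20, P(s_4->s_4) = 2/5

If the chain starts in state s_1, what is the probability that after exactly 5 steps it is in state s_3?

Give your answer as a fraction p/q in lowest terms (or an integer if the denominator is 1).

Computing P^5 by repeated multiplication:
P^1 =
  s_1: [1/4, 9/20, 1/20, 1/4]
  s_2: [11/20, 1/20, 1/10, 3/10]
  s_3: [1/5, 1/5, 11/20, 1/20]
  s_4: [7/20, 1/5, 1/20, 2/5]
P^2 =
  s_1: [163/400, 39/200, 39/400, 3/10]
  s_2: [29/100, 33/100, 41/400, 111/400]
  s_3: [23/80, 11/50, 67/200, 63/400]
  s_4: [139/400, 103/400, 17/200, 31/100]
P^3 =
  s_1: [2669/8000, 2181/8000, 217/2000, 1141/4000]
  s_2: [2973/8000, 223/1000, 471/4000, 2301/8000]
  s_3: [63/200, 1911/8000, 457/2000, 1741/8000]
  s_4: [177/500, 993/4000, 843/8000, 2339/8000]
P^4 =
  s_1: [28391/80000, 19401/80000, 18861/160000, 9111/32000]
  s_2: [13591/40000, 41513/160000, 4801/40000, 44919/160000]
  s_3: [83/250, 38867/160000, 28191/160000, 19911/80000]
  s_4: [55751/160000, 20101/80000, 1151/10000, 45631/160000]
P^5 =
  s_1: [1105061/3200000, 50469/200000, 96853/800000, 900023/3200000]
  s_2: [34991/100000, 787281/3200000, 393553/3200000, 449727/1600000]
  s_3: [216931/640000, 788999/3200000, 480777/3200000, 845569/3200000]
  s_4: [557029/1600000, 798149/3200000, 192181/1600000, 903431/3200000]

(P^5)[s_1 -> s_3] = 96853/800000

Answer: 96853/800000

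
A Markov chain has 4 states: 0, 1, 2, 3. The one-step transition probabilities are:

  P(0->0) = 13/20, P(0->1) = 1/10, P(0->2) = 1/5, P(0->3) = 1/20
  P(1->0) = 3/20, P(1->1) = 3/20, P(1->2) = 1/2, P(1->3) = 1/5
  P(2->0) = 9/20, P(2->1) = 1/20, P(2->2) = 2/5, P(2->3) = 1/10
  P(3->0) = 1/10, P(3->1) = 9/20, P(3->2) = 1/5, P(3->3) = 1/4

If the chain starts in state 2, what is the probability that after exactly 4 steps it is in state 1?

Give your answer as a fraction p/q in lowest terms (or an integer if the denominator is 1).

Computing P^4 by repeated multiplication:
P^1 =
  0: [13/20, 1/10, 1/5, 1/20]
  1: [3/20, 3/20, 1/2, 1/5]
  2: [9/20, 1/20, 2/5, 1/10]
  3: [1/10, 9/20, 1/5, 1/4]
P^2 =
  0: [213/400, 9/80, 27/100, 17/200]
  1: [73/200, 61/400, 69/200, 11/80]
  2: [49/100, 47/400, 59/200, 39/400]
  3: [99/400, 1/5, 3/8, 71/400]
P^3 =
  0: [493/1000, 39/320, 1151/4000, 779/8000]
  1: [3433/8000, 277/2000, 1259/4000, 941/8000]
  2: [3829/8000, 501/4000, 1177/4000, 163/1600]
  3: [3019/8000, 1227/8000, 67/200, 537/4000]
P^4 =
  0: [76473/160000, 10063/80000, 23529/80000, 16343/160000]
  1: [72497/160000, 21177/160000, 609/2000, 8803/80000]
  2: [75599/160000, 20353/160000, 11857/40000, 831/8000]
  3: [17299/40000, 4413/32000, 25041/80000, 18657/160000]

(P^4)[2 -> 1] = 20353/160000

Answer: 20353/160000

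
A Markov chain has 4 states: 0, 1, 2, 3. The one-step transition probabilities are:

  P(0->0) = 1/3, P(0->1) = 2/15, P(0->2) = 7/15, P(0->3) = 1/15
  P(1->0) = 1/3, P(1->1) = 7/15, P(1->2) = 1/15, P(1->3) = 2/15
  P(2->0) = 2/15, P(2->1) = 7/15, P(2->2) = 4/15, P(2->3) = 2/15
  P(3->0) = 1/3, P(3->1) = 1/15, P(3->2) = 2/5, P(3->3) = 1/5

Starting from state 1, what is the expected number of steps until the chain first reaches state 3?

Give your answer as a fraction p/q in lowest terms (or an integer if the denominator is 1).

Answer: 990/113

Derivation:
Let h_i = expected steps to first reach 3 from state i.
Boundary: h_3 = 0.
First-step equations for the other states:
  h_0 = 1 + 1/3*h_0 + 2/15*h_1 + 7/15*h_2 + 1/15*h_3
  h_1 = 1 + 1/3*h_0 + 7/15*h_1 + 1/15*h_2 + 2/15*h_3
  h_2 = 1 + 2/15*h_0 + 7/15*h_1 + 4/15*h_2 + 2/15*h_3

Substituting h_3 = 0 and rearranging gives the linear system (I - Q) h = 1:
  [2/3, -2/15, -7/15] . (h_0, h_1, h_2) = 1
  [-1/3, 8/15, -1/15] . (h_0, h_1, h_2) = 1
  [-2/15, -7/15, 11/15] . (h_0, h_1, h_2) = 1

Solving yields:
  h_0 = 1050/113
  h_1 = 990/113
  h_2 = 975/113

Starting state is 1, so the expected hitting time is h_1 = 990/113.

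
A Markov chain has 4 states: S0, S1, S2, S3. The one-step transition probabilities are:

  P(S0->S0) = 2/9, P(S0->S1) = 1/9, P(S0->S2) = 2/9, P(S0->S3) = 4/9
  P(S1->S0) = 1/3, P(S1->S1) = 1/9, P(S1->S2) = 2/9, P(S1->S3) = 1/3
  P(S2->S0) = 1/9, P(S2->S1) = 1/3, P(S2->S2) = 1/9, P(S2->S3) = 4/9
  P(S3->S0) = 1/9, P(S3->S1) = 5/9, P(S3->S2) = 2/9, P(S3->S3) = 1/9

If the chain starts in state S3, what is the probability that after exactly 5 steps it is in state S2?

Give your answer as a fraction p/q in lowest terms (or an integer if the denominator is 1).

Answer: 11810/59049

Derivation:
Computing P^5 by repeated multiplication:
P^1 =
  S0: [2/9, 1/9, 2/9, 4/9]
  S1: [1/3, 1/9, 2/9, 1/3]
  S2: [1/9, 1/3, 1/9, 4/9]
  S3: [1/9, 5/9, 2/9, 1/9]
P^2 =
  S0: [13/81, 29/81, 16/81, 23/81]
  S1: [14/81, 25/81, 16/81, 26/81]
  S2: [16/81, 1/3, 17/81, 7/27]
  S3: [20/81, 17/81, 16/81, 28/81]
P^3 =
  S0: [152/729, 205/729, 146/729, 226/729]
  S1: [145/729, 217/729, 146/729, 221/729]
  S2: [151/729, 199/729, 145/729, 26/81]
  S3: [5/27, 25/81, 146/729, 223/729]
P^4 =
  S0: [1291/6561, 1925/6561, 1312/6561, 2033/6561]
  S1: [436/2187, 635/2187, 1312/6561, 2036/6561]
  S2: [142/729, 1955/6561, 1313/6561, 2015/6561]
  S3: [146/729, 1913/6561, 1312/6561, 674/2187]
P^5 =
  S0: [11702/59049, 17317/59049, 11810/59049, 18220/59049]
  S1: [3893/19683, 17329/59049, 11810/59049, 6077/19683]
  S2: [11749/59049, 5749/19683, 11809/59049, 18244/59049]
  S3: [11701/59049, 17273/59049, 11810/59049, 18265/59049]

(P^5)[S3 -> S2] = 11810/59049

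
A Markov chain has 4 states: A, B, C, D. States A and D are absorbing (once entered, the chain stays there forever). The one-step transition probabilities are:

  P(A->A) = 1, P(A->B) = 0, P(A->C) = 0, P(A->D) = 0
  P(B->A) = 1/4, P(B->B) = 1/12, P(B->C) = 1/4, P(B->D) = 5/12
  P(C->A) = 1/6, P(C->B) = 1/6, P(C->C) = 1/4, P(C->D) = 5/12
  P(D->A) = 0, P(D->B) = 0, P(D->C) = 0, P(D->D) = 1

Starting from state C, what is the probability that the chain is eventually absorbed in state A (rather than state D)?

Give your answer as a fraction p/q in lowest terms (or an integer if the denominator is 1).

Let a_i = P(absorbed in A | start in state i).
Boundary conditions: a_A = 1, a_D = 0.
For each transient state i, a_i = sum_j P(i->j) * a_j:
  a_B = 1/4*a_A + 1/12*a_B + 1/4*a_C + 5/12*a_D
  a_C = 1/6*a_A + 1/6*a_B + 1/4*a_C + 5/12*a_D

Substituting a_A = 1 and a_D = 0, rearrange to (I - Q) a = r where r[i] = P(i -> A):
  [11/12, -1/4] . (a_B, a_C) = 1/4
  [-1/6, 3/4] . (a_B, a_C) = 1/6

Solving yields:
  a_B = 11/31
  a_C = 28/93

Starting state is C, so the absorption probability is a_C = 28/93.

Answer: 28/93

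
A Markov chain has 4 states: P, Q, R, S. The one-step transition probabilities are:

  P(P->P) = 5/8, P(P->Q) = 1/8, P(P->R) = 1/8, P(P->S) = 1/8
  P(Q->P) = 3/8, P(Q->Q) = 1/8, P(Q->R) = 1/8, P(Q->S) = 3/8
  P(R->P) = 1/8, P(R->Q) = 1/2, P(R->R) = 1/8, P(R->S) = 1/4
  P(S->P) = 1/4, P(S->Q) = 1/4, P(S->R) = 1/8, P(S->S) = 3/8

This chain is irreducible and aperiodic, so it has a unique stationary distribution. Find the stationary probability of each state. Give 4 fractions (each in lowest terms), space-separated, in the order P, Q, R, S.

Answer: 153/368 75/368 1/8 47/184

Derivation:
The stationary distribution satisfies pi = pi * P, i.e.:
  pi_P = 5/8*pi_P + 3/8*pi_Q + 1/8*pi_R + 1/4*pi_S
  pi_Q = 1/8*pi_P + 1/8*pi_Q + 1/2*pi_R + 1/4*pi_S
  pi_R = 1/8*pi_P + 1/8*pi_Q + 1/8*pi_R + 1/8*pi_S
  pi_S = 1/8*pi_P + 3/8*pi_Q + 1/4*pi_R + 3/8*pi_S
with normalization: pi_P + pi_Q + pi_R + pi_S = 1.

Using the first 3 balance equations plus normalization, the linear system A*pi = b is:
  [-3/8, 3/8, 1/8, 1/4] . pi = 0
  [1/8, -7/8, 1/2, 1/4] . pi = 0
  [1/8, 1/8, -7/8, 1/8] . pi = 0
  [1, 1, 1, 1] . pi = 1

Solving yields:
  pi_P = 153/368
  pi_Q = 75/368
  pi_R = 1/8
  pi_S = 47/184

Verification (pi * P):
  153/368*5/8 + 75/368*3/8 + 1/8*1/8 + 47/184*1/4 = 153/368 = pi_P  (ok)
  153/368*1/8 + 75/368*1/8 + 1/8*1/2 + 47/184*1/4 = 75/368 = pi_Q  (ok)
  153/368*1/8 + 75/368*1/8 + 1/8*1/8 + 47/184*1/8 = 1/8 = pi_R  (ok)
  153/368*1/8 + 75/368*3/8 + 1/8*1/4 + 47/184*3/8 = 47/184 = pi_S  (ok)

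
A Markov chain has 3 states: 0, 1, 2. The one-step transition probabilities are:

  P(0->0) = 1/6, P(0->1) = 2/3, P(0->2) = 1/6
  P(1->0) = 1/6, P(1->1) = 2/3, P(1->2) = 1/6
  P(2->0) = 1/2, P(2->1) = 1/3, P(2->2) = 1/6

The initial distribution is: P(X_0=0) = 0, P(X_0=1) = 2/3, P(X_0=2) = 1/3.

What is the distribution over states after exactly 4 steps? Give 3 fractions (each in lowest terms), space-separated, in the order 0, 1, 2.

Answer: 2/9 11/18 1/6

Derivation:
Propagating the distribution step by step (d_{t+1} = d_t * P):
d_0 = (0=0, 1=2/3, 2=1/3)
  d_1[0] = 0*1/6 + 2/3*1/6 + 1/3*1/2 = 5/18
  d_1[1] = 0*2/3 + 2/3*2/3 + 1/3*1/3 = 5/9
  d_1[2] = 0*1/6 + 2/3*1/6 + 1/3*1/6 = 1/6
d_1 = (0=5/18, 1=5/9, 2=1/6)
  d_2[0] = 5/18*1/6 + 5/9*1/6 + 1/6*1/2 = 2/9
  d_2[1] = 5/18*2/3 + 5/9*2/3 + 1/6*1/3 = 11/18
  d_2[2] = 5/18*1/6 + 5/9*1/6 + 1/6*1/6 = 1/6
d_2 = (0=2/9, 1=11/18, 2=1/6)
  d_3[0] = 2/9*1/6 + 11/18*1/6 + 1/6*1/2 = 2/9
  d_3[1] = 2/9*2/3 + 11/18*2/3 + 1/6*1/3 = 11/18
  d_3[2] = 2/9*1/6 + 11/18*1/6 + 1/6*1/6 = 1/6
d_3 = (0=2/9, 1=11/18, 2=1/6)
  d_4[0] = 2/9*1/6 + 11/18*1/6 + 1/6*1/2 = 2/9
  d_4[1] = 2/9*2/3 + 11/18*2/3 + 1/6*1/3 = 11/18
  d_4[2] = 2/9*1/6 + 11/18*1/6 + 1/6*1/6 = 1/6
d_4 = (0=2/9, 1=11/18, 2=1/6)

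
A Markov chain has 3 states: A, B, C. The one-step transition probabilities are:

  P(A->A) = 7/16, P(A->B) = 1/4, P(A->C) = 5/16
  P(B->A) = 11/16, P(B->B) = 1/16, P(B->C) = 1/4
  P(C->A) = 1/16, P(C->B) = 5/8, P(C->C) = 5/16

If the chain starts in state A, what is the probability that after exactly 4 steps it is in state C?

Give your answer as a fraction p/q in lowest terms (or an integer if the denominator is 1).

Computing P^4 by repeated multiplication:
P^1 =
  A: [7/16, 1/4, 5/16]
  B: [11/16, 1/16, 1/4]
  C: [1/16, 5/8, 5/16]
P^2 =
  A: [49/128, 41/128, 19/64]
  B: [23/64, 85/256, 79/256]
  C: [61/128, 1/4, 35/128]
P^3 =
  A: [13/32, 617/2048, 599/2048]
  B: [829/2048, 1243/4096, 1195/4096]
  C: [407/1024, 313/1024, 19/64]
P^4 =
  A: [6605/16384, 9935/32768, 9623/32768]
  B: [13237/32768, 19825/65536, 19237/65536]
  C: [1649/4096, 4981/16384, 4807/16384]

(P^4)[A -> C] = 9623/32768

Answer: 9623/32768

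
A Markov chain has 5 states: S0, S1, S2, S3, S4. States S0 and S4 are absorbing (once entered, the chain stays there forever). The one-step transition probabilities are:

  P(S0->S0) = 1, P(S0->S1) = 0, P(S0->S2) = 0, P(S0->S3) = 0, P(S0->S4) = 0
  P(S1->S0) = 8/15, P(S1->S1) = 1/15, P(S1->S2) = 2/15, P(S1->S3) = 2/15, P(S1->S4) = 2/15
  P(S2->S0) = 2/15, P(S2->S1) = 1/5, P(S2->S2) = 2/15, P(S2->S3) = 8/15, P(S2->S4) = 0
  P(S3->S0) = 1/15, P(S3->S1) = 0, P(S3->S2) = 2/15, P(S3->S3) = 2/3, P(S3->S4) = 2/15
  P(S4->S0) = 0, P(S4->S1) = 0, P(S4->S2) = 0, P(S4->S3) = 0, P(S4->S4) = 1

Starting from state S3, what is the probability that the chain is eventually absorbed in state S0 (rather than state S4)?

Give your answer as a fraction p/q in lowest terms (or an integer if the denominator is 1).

Let a_i = P(absorbed in S0 | start in state i).
Boundary conditions: a_S0 = 1, a_S4 = 0.
For each transient state i, a_i = sum_j P(i->j) * a_j:
  a_S1 = 8/15*a_S0 + 1/15*a_S1 + 2/15*a_S2 + 2/15*a_S3 + 2/15*a_S4
  a_S2 = 2/15*a_S0 + 1/5*a_S1 + 2/15*a_S2 + 8/15*a_S3 + 0*a_S4
  a_S3 = 1/15*a_S0 + 0*a_S1 + 2/15*a_S2 + 2/3*a_S3 + 2/15*a_S4

Substituting a_S0 = 1 and a_S4 = 0, rearrange to (I - Q) a = r where r[i] = P(i -> S0):
  [14/15, -2/15, -2/15] . (a_S1, a_S2, a_S3) = 8/15
  [-1/5, 13/15, -8/15] . (a_S1, a_S2, a_S3) = 2/15
  [0, -2/15, 1/3] . (a_S1, a_S2, a_S3) = 1/15

Solving yields:
  a_S1 = 33/46
  a_S2 = 27/46
  a_S3 = 10/23

Starting state is S3, so the absorption probability is a_S3 = 10/23.

Answer: 10/23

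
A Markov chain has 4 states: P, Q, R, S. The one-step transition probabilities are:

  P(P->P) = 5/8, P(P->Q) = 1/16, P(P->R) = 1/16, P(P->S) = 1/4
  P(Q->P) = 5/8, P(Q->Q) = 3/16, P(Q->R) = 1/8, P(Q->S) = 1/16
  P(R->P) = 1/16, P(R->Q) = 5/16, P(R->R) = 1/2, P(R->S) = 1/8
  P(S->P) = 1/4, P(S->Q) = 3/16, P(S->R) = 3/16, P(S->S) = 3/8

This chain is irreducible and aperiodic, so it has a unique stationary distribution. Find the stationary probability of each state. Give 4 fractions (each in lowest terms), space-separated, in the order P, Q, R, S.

The stationary distribution satisfies pi = pi * P, i.e.:
  pi_P = 5/8*pi_P + 5/8*pi_Q + 1/16*pi_R + 1/4*pi_S
  pi_Q = 1/16*pi_P + 3/16*pi_Q + 5/16*pi_R + 3/16*pi_S
  pi_R = 1/16*pi_P + 1/8*pi_Q + 1/2*pi_R + 3/16*pi_S
  pi_S = 1/4*pi_P + 1/16*pi_Q + 1/8*pi_R + 3/8*pi_S
with normalization: pi_P + pi_Q + pi_R + pi_S = 1.

Using the first 3 balance equations plus normalization, the linear system A*pi = b is:
  [-3/8, 5/8, 1/16, 1/4] . pi = 0
  [1/16, -13/16, 5/16, 3/16] . pi = 0
  [1/16, 1/8, -1/2, 3/16] . pi = 0
  [1, 1, 1, 1] . pi = 1

Solving yields:
  pi_P = 811/1846
  pi_Q = 11/71
  pi_R = 165/923
  pi_S = 419/1846

Verification (pi * P):
  811/1846*5/8 + 11/71*5/8 + 165/923*1/16 + 419/1846*1/4 = 811/1846 = pi_P  (ok)
  811/1846*1/16 + 11/71*3/16 + 165/923*5/16 + 419/1846*3/16 = 11/71 = pi_Q  (ok)
  811/1846*1/16 + 11/71*1/8 + 165/923*1/2 + 419/1846*3/16 = 165/923 = pi_R  (ok)
  811/1846*1/4 + 11/71*1/16 + 165/923*1/8 + 419/1846*3/8 = 419/1846 = pi_S  (ok)

Answer: 811/1846 11/71 165/923 419/1846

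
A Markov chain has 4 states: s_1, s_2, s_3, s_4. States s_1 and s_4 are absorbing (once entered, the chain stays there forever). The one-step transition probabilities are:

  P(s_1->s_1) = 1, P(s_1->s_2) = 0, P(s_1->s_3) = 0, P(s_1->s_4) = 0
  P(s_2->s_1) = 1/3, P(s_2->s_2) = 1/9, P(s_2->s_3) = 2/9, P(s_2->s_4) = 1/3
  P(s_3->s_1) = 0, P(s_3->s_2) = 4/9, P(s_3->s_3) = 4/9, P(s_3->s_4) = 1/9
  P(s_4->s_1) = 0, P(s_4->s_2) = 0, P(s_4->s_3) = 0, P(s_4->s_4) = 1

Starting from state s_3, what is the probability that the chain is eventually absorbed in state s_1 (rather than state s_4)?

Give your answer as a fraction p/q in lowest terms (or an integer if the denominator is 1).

Answer: 3/8

Derivation:
Let a_i = P(absorbed in s_1 | start in state i).
Boundary conditions: a_s_1 = 1, a_s_4 = 0.
For each transient state i, a_i = sum_j P(i->j) * a_j:
  a_s_2 = 1/3*a_s_1 + 1/9*a_s_2 + 2/9*a_s_3 + 1/3*a_s_4
  a_s_3 = 0*a_s_1 + 4/9*a_s_2 + 4/9*a_s_3 + 1/9*a_s_4

Substituting a_s_1 = 1 and a_s_4 = 0, rearrange to (I - Q) a = r where r[i] = P(i -> s_1):
  [8/9, -2/9] . (a_s_2, a_s_3) = 1/3
  [-4/9, 5/9] . (a_s_2, a_s_3) = 0

Solving yields:
  a_s_2 = 15/32
  a_s_3 = 3/8

Starting state is s_3, so the absorption probability is a_s_3 = 3/8.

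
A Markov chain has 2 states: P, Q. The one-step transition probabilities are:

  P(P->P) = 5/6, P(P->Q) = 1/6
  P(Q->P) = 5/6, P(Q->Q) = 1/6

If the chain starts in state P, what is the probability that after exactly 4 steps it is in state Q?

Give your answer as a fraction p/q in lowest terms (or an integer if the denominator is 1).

Answer: 1/6

Derivation:
Computing P^4 by repeated multiplication:
P^1 =
  P: [5/6, 1/6]
  Q: [5/6, 1/6]
P^2 =
  P: [5/6, 1/6]
  Q: [5/6, 1/6]
P^3 =
  P: [5/6, 1/6]
  Q: [5/6, 1/6]
P^4 =
  P: [5/6, 1/6]
  Q: [5/6, 1/6]

(P^4)[P -> Q] = 1/6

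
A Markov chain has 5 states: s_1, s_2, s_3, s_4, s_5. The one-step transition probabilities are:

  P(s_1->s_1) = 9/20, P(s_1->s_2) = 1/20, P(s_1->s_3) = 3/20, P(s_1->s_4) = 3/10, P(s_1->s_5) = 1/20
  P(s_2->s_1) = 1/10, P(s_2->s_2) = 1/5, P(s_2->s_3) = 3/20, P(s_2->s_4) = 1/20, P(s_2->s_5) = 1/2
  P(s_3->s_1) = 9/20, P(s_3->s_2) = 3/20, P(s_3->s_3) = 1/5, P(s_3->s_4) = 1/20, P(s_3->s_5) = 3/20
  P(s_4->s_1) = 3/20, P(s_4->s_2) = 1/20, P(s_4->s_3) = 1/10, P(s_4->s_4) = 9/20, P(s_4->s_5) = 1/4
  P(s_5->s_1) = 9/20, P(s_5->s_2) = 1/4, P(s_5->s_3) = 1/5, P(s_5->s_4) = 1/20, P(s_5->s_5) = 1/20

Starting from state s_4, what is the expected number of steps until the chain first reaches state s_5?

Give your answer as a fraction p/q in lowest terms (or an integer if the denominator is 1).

Let h_i = expected steps to first reach s_5 from state i.
Boundary: h_s_5 = 0.
First-step equations for the other states:
  h_s_1 = 1 + 9/20*h_s_1 + 1/20*h_s_2 + 3/20*h_s_3 + 3/10*h_s_4 + 1/20*h_s_5
  h_s_2 = 1 + 1/10*h_s_1 + 1/5*h_s_2 + 3/20*h_s_3 + 1/20*h_s_4 + 1/2*h_s_5
  h_s_3 = 1 + 9/20*h_s_1 + 3/20*h_s_2 + 1/5*h_s_3 + 1/20*h_s_4 + 3/20*h_s_5
  h_s_4 = 1 + 3/20*h_s_1 + 1/20*h_s_2 + 1/10*h_s_3 + 9/20*h_s_4 + 1/4*h_s_5

Substituting h_s_5 = 0 and rearranging gives the linear system (I - Q) h = 1:
  [11/20, -1/20, -3/20, -3/10] . (h_s_1, h_s_2, h_s_3, h_s_4) = 1
  [-1/10, 4/5, -3/20, -1/20] . (h_s_1, h_s_2, h_s_3, h_s_4) = 1
  [-9/20, -3/20, 4/5, -1/20] . (h_s_1, h_s_2, h_s_3, h_s_4) = 1
  [-3/20, -1/20, -1/10, 11/20] . (h_s_1, h_s_2, h_s_3, h_s_4) = 1

Solving yields:
  h_s_1 = 2698/421
  h_s_2 = 1452/421
  h_s_3 = 2446/421
  h_s_4 = 2078/421

Starting state is s_4, so the expected hitting time is h_s_4 = 2078/421.

Answer: 2078/421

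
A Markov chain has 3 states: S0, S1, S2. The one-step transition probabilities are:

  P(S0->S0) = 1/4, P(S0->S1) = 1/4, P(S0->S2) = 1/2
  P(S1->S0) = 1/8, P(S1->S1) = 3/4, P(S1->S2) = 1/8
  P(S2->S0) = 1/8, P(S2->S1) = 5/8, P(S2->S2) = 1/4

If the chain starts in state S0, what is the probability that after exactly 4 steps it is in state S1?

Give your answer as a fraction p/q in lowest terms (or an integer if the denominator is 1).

Computing P^4 by repeated multiplication:
P^1 =
  S0: [1/4, 1/4, 1/2]
  S1: [1/8, 3/4, 1/8]
  S2: [1/8, 5/8, 1/4]
P^2 =
  S0: [5/32, 9/16, 9/32]
  S1: [9/64, 43/64, 3/16]
  S2: [9/64, 21/32, 13/64]
P^3 =
  S0: [37/256, 163/256, 7/32]
  S1: [73/512, 21/32, 103/512]
  S2: [73/512, 335/512, 13/64]
P^4 =
  S0: [293/2048, 333/512, 423/2048]
  S1: [585/4096, 2677/4096, 417/2048]
  S2: [585/4096, 669/1024, 835/4096]

(P^4)[S0 -> S1] = 333/512

Answer: 333/512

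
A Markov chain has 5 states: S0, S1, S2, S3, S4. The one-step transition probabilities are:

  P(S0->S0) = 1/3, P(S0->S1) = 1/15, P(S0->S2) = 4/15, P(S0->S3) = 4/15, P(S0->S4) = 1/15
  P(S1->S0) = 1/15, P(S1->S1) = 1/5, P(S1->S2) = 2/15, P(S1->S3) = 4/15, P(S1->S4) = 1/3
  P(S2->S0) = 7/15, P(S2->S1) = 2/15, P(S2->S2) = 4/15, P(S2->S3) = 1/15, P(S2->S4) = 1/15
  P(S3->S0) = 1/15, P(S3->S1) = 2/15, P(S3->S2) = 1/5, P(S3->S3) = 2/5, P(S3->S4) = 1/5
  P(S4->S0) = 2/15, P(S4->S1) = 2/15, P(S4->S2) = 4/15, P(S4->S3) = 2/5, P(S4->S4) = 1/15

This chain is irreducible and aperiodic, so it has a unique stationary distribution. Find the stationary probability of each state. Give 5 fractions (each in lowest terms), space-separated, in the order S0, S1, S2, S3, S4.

Answer: 138/601 76/601 1391/6010 331/1202 412/3005

Derivation:
The stationary distribution satisfies pi = pi * P, i.e.:
  pi_S0 = 1/3*pi_S0 + 1/15*pi_S1 + 7/15*pi_S2 + 1/15*pi_S3 + 2/15*pi_S4
  pi_S1 = 1/15*pi_S0 + 1/5*pi_S1 + 2/15*pi_S2 + 2/15*pi_S3 + 2/15*pi_S4
  pi_S2 = 4/15*pi_S0 + 2/15*pi_S1 + 4/15*pi_S2 + 1/5*pi_S3 + 4/15*pi_S4
  pi_S3 = 4/15*pi_S0 + 4/15*pi_S1 + 1/15*pi_S2 + 2/5*pi_S3 + 2/5*pi_S4
  pi_S4 = 1/15*pi_S0 + 1/3*pi_S1 + 1/15*pi_S2 + 1/5*pi_S3 + 1/15*pi_S4
with normalization: pi_S0 + pi_S1 + pi_S2 + pi_S3 + pi_S4 = 1.

Using the first 4 balance equations plus normalization, the linear system A*pi = b is:
  [-2/3, 1/15, 7/15, 1/15, 2/15] . pi = 0
  [1/15, -4/5, 2/15, 2/15, 2/15] . pi = 0
  [4/15, 2/15, -11/15, 1/5, 4/15] . pi = 0
  [4/15, 4/15, 1/15, -3/5, 2/5] . pi = 0
  [1, 1, 1, 1, 1] . pi = 1

Solving yields:
  pi_S0 = 138/601
  pi_S1 = 76/601
  pi_S2 = 1391/6010
  pi_S3 = 331/1202
  pi_S4 = 412/3005

Verification (pi * P):
  138/601*1/3 + 76/601*1/15 + 1391/6010*7/15 + 331/1202*1/15 + 412/3005*2/15 = 138/601 = pi_S0  (ok)
  138/601*1/15 + 76/601*1/5 + 1391/6010*2/15 + 331/1202*2/15 + 412/3005*2/15 = 76/601 = pi_S1  (ok)
  138/601*4/15 + 76/601*2/15 + 1391/6010*4/15 + 331/1202*1/5 + 412/3005*4/15 = 1391/6010 = pi_S2  (ok)
  138/601*4/15 + 76/601*4/15 + 1391/6010*1/15 + 331/1202*2/5 + 412/3005*2/5 = 331/1202 = pi_S3  (ok)
  138/601*1/15 + 76/601*1/3 + 1391/6010*1/15 + 331/1202*1/5 + 412/3005*1/15 = 412/3005 = pi_S4  (ok)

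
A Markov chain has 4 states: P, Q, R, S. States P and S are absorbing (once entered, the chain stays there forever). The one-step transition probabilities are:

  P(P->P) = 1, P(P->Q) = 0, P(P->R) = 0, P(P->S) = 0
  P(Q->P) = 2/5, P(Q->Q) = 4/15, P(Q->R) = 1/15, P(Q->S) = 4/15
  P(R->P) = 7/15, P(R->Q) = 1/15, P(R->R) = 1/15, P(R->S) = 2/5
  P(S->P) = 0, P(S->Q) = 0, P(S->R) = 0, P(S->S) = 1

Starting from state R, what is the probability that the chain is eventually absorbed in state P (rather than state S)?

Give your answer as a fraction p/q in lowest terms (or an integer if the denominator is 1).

Let a_i = P(absorbed in P | start in state i).
Boundary conditions: a_P = 1, a_S = 0.
For each transient state i, a_i = sum_j P(i->j) * a_j:
  a_Q = 2/5*a_P + 4/15*a_Q + 1/15*a_R + 4/15*a_S
  a_R = 7/15*a_P + 1/15*a_Q + 1/15*a_R + 2/5*a_S

Substituting a_P = 1 and a_S = 0, rearrange to (I - Q) a = r where r[i] = P(i -> P):
  [11/15, -1/15] . (a_Q, a_R) = 2/5
  [-1/15, 14/15] . (a_Q, a_R) = 7/15

Solving yields:
  a_Q = 91/153
  a_R = 83/153

Starting state is R, so the absorption probability is a_R = 83/153.

Answer: 83/153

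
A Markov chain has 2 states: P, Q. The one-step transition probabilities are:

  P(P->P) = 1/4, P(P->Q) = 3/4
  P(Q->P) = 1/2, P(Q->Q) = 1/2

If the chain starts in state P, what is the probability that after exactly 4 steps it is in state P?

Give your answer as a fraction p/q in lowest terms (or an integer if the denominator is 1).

Answer: 103/256

Derivation:
Computing P^4 by repeated multiplication:
P^1 =
  P: [1/4, 3/4]
  Q: [1/2, 1/2]
P^2 =
  P: [7/16, 9/16]
  Q: [3/8, 5/8]
P^3 =
  P: [25/64, 39/64]
  Q: [13/32, 19/32]
P^4 =
  P: [103/256, 153/256]
  Q: [51/128, 77/128]

(P^4)[P -> P] = 103/256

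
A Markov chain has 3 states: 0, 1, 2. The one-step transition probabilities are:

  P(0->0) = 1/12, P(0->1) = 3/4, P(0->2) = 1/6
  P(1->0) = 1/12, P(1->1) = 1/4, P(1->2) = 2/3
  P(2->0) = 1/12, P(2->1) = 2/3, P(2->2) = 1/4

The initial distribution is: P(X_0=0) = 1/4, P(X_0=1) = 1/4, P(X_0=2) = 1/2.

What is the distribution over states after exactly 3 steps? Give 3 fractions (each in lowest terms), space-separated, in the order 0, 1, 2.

Propagating the distribution step by step (d_{t+1} = d_t * P):
d_0 = (0=1/4, 1=1/4, 2=1/2)
  d_1[0] = 1/4*1/12 + 1/4*1/12 + 1/2*1/12 = 1/12
  d_1[1] = 1/4*3/4 + 1/4*1/4 + 1/2*2/3 = 7/12
  d_1[2] = 1/4*1/6 + 1/4*2/3 + 1/2*1/4 = 1/3
d_1 = (0=1/12, 1=7/12, 2=1/3)
  d_2[0] = 1/12*1/12 + 7/12*1/12 + 1/3*1/12 = 1/12
  d_2[1] = 1/12*3/4 + 7/12*1/4 + 1/3*2/3 = 31/72
  d_2[2] = 1/12*1/6 + 7/12*2/3 + 1/3*1/4 = 35/72
d_2 = (0=1/12, 1=31/72, 2=35/72)
  d_3[0] = 1/12*1/12 + 31/72*1/12 + 35/72*1/12 = 1/12
  d_3[1] = 1/12*3/4 + 31/72*1/4 + 35/72*2/3 = 427/864
  d_3[2] = 1/12*1/6 + 31/72*2/3 + 35/72*1/4 = 365/864
d_3 = (0=1/12, 1=427/864, 2=365/864)

Answer: 1/12 427/864 365/864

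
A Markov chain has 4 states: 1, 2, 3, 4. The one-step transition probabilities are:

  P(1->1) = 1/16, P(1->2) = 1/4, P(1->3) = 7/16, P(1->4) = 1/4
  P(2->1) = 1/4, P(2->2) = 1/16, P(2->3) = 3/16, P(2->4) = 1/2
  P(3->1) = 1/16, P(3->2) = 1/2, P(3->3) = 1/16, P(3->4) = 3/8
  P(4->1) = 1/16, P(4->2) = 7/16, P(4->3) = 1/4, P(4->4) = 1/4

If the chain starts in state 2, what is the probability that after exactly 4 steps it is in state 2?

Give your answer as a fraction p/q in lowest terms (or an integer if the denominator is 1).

Answer: 20503/65536

Derivation:
Computing P^4 by repeated multiplication:
P^1 =
  1: [1/16, 1/4, 7/16, 1/4]
  2: [1/4, 1/16, 3/16, 1/2]
  3: [1/16, 1/2, 1/16, 3/8]
  4: [1/16, 7/16, 1/4, 1/4]
P^2 =
  1: [7/64, 23/64, 21/128, 47/128]
  2: [19/256, 97/256, 33/128, 37/128]
  3: [5/32, 31/128, 7/32, 49/128]
  4: [37/256, 71/256, 3/16, 25/64]
P^3 =
  1: [133/1024, 599/2048, 445/2048, 369/1024]
  2: [547/4096, 1219/4096, 393/2048, 193/512]
  3: [221/2048, 339/1024, 457/2048, 173/512]
  4: [469/4096, 1303/4096, 115/512, 351/1024]
P^4 =
  1: [3845/32768, 10389/32768, 441/2048, 5739/16384]
  2: [7753/65536, 20503/65536, 903/4096, 1427/4096]
  3: [2041/16384, 5031/16384, 3403/16384, 5909/16384]
  4: [8005/65536, 20367/65536, 429/2048, 5859/16384]

(P^4)[2 -> 2] = 20503/65536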